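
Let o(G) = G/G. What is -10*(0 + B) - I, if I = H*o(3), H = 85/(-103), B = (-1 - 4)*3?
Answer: 15535/103 ≈ 150.83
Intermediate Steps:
o(G) = 1
B = -15 (B = -5*3 = -15)
H = -85/103 (H = 85*(-1/103) = -85/103 ≈ -0.82524)
I = -85/103 (I = -85/103*1 = -85/103 ≈ -0.82524)
-10*(0 + B) - I = -10*(0 - 15) - 1*(-85/103) = -10*(-15) + 85/103 = 150 + 85/103 = 15535/103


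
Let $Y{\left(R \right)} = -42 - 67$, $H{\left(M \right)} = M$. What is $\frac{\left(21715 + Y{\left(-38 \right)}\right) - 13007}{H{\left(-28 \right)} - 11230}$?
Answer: $- \frac{8599}{11258} \approx -0.76381$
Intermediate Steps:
$Y{\left(R \right)} = -109$
$\frac{\left(21715 + Y{\left(-38 \right)}\right) - 13007}{H{\left(-28 \right)} - 11230} = \frac{\left(21715 - 109\right) - 13007}{-28 - 11230} = \frac{21606 - 13007}{-11258} = 8599 \left(- \frac{1}{11258}\right) = - \frac{8599}{11258}$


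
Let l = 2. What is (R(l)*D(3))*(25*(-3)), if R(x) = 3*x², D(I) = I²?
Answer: -8100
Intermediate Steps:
(R(l)*D(3))*(25*(-3)) = ((3*2²)*3²)*(25*(-3)) = ((3*4)*9)*(-75) = (12*9)*(-75) = 108*(-75) = -8100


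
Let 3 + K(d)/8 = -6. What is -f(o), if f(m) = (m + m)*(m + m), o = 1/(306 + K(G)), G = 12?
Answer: -1/13689 ≈ -7.3051e-5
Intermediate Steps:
K(d) = -72 (K(d) = -24 + 8*(-6) = -24 - 48 = -72)
o = 1/234 (o = 1/(306 - 72) = 1/234 ≈ 0.0042735)
f(m) = 4*m**2 (f(m) = (2*m)*(2*m) = 4*m**2)
-f(o) = -4*(1/234)**2 = -4/54756 = -1*1/13689 = -1/13689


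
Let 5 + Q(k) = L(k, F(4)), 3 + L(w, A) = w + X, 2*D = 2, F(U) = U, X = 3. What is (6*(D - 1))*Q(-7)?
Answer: 0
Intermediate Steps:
D = 1 (D = (1/2)*2 = 1)
L(w, A) = w (L(w, A) = -3 + (w + 3) = -3 + (3 + w) = w)
Q(k) = -5 + k
(6*(D - 1))*Q(-7) = (6*(1 - 1))*(-5 - 7) = (6*0)*(-12) = 0*(-12) = 0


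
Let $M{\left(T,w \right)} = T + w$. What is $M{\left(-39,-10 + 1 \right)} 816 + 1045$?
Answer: $-38123$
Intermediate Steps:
$M{\left(-39,-10 + 1 \right)} 816 + 1045 = \left(-39 + \left(-10 + 1\right)\right) 816 + 1045 = \left(-39 - 9\right) 816 + 1045 = \left(-48\right) 816 + 1045 = -39168 + 1045 = -38123$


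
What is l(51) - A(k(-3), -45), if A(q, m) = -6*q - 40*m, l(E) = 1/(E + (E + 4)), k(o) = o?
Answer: -192707/106 ≈ -1818.0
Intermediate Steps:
l(E) = 1/(4 + 2*E) (l(E) = 1/(E + (4 + E)) = 1/(4 + 2*E))
A(q, m) = -40*m - 6*q
l(51) - A(k(-3), -45) = 1/(2*(2 + 51)) - (-40*(-45) - 6*(-3)) = (½)/53 - (1800 + 18) = (½)*(1/53) - 1*1818 = 1/106 - 1818 = -192707/106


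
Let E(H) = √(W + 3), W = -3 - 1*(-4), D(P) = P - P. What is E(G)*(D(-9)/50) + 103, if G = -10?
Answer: 103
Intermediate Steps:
D(P) = 0
W = 1 (W = -3 + 4 = 1)
E(H) = 2 (E(H) = √(1 + 3) = √4 = 2)
E(G)*(D(-9)/50) + 103 = 2*(0/50) + 103 = 2*(0*(1/50)) + 103 = 2*0 + 103 = 0 + 103 = 103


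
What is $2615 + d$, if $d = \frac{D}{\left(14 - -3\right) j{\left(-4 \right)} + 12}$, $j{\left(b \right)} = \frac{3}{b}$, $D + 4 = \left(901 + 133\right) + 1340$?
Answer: $-545$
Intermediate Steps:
$D = 2370$ ($D = -4 + \left(\left(901 + 133\right) + 1340\right) = -4 + \left(1034 + 1340\right) = -4 + 2374 = 2370$)
$d = -3160$ ($d = \frac{2370}{\left(14 - -3\right) \frac{3}{-4} + 12} = \frac{2370}{\left(14 + 3\right) 3 \left(- \frac{1}{4}\right) + 12} = \frac{2370}{17 \left(- \frac{3}{4}\right) + 12} = \frac{2370}{- \frac{51}{4} + 12} = \frac{2370}{- \frac{3}{4}} = 2370 \left(- \frac{4}{3}\right) = -3160$)
$2615 + d = 2615 - 3160 = -545$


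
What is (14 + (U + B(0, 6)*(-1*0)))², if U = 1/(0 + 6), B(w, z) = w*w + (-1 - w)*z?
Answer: 7225/36 ≈ 200.69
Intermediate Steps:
B(w, z) = w² + z*(-1 - w)
U = ⅙ (U = 1/6 = ⅙ ≈ 0.16667)
(14 + (U + B(0, 6)*(-1*0)))² = (14 + (⅙ + (0² - 1*6 - 1*0*6)*(-1*0)))² = (14 + (⅙ + (0 - 6 + 0)*0))² = (14 + (⅙ - 6*0))² = (14 + (⅙ + 0))² = (14 + ⅙)² = (85/6)² = 7225/36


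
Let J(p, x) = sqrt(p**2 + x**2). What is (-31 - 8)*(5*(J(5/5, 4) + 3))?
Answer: -585 - 195*sqrt(17) ≈ -1389.0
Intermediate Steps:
(-31 - 8)*(5*(J(5/5, 4) + 3)) = (-31 - 8)*(5*(sqrt((5/5)**2 + 4**2) + 3)) = -195*(sqrt((5*(1/5))**2 + 16) + 3) = -195*(sqrt(1**2 + 16) + 3) = -195*(sqrt(1 + 16) + 3) = -195*(sqrt(17) + 3) = -195*(3 + sqrt(17)) = -39*(15 + 5*sqrt(17)) = -585 - 195*sqrt(17)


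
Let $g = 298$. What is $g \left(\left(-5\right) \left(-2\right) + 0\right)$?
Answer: $2980$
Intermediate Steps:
$g \left(\left(-5\right) \left(-2\right) + 0\right) = 298 \left(\left(-5\right) \left(-2\right) + 0\right) = 298 \left(10 + 0\right) = 298 \cdot 10 = 2980$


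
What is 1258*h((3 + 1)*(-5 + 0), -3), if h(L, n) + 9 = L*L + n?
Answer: 488104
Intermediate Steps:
h(L, n) = -9 + n + L² (h(L, n) = -9 + (L*L + n) = -9 + (L² + n) = -9 + (n + L²) = -9 + n + L²)
1258*h((3 + 1)*(-5 + 0), -3) = 1258*(-9 - 3 + ((3 + 1)*(-5 + 0))²) = 1258*(-9 - 3 + (4*(-5))²) = 1258*(-9 - 3 + (-20)²) = 1258*(-9 - 3 + 400) = 1258*388 = 488104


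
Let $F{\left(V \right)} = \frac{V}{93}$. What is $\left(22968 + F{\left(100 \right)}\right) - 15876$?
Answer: $\frac{659656}{93} \approx 7093.1$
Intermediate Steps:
$F{\left(V \right)} = \frac{V}{93}$ ($F{\left(V \right)} = V \frac{1}{93} = \frac{V}{93}$)
$\left(22968 + F{\left(100 \right)}\right) - 15876 = \left(22968 + \frac{1}{93} \cdot 100\right) - 15876 = \left(22968 + \frac{100}{93}\right) - 15876 = \frac{2136124}{93} - 15876 = \frac{659656}{93}$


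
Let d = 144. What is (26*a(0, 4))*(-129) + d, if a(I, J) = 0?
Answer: 144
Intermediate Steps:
(26*a(0, 4))*(-129) + d = (26*0)*(-129) + 144 = 0*(-129) + 144 = 0 + 144 = 144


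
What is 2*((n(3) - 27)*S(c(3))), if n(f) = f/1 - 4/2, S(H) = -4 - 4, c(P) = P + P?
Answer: 416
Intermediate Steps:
c(P) = 2*P
S(H) = -8
n(f) = -2 + f (n(f) = f*1 - 4*½ = f - 2 = -2 + f)
2*((n(3) - 27)*S(c(3))) = 2*(((-2 + 3) - 27)*(-8)) = 2*((1 - 27)*(-8)) = 2*(-26*(-8)) = 2*208 = 416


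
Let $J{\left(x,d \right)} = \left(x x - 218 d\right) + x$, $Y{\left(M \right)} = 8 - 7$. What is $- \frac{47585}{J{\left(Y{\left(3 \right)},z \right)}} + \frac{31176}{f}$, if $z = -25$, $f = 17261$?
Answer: $- \frac{651393133}{94106972} \approx -6.9218$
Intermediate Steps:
$Y{\left(M \right)} = 1$
$J{\left(x,d \right)} = x + x^{2} - 218 d$ ($J{\left(x,d \right)} = \left(x^{2} - 218 d\right) + x = x + x^{2} - 218 d$)
$- \frac{47585}{J{\left(Y{\left(3 \right)},z \right)}} + \frac{31176}{f} = - \frac{47585}{1 + 1^{2} - -5450} + \frac{31176}{17261} = - \frac{47585}{1 + 1 + 5450} + 31176 \cdot \frac{1}{17261} = - \frac{47585}{5452} + \frac{31176}{17261} = - \frac{651393133}{94106972}$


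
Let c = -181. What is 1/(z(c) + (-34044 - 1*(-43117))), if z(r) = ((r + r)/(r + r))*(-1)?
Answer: 1/9072 ≈ 0.00011023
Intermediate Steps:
z(r) = -1 (z(r) = ((2*r)/((2*r)))*(-1) = ((2*r)*(1/(2*r)))*(-1) = 1*(-1) = -1)
1/(z(c) + (-34044 - 1*(-43117))) = 1/(-1 + (-34044 - 1*(-43117))) = 1/(-1 + (-34044 + 43117)) = 1/(-1 + 9073) = 1/9072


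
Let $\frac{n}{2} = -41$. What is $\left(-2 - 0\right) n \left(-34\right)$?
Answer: $-5576$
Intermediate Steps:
$n = -82$ ($n = 2 \left(-41\right) = -82$)
$\left(-2 - 0\right) n \left(-34\right) = \left(-2 - 0\right) \left(-82\right) \left(-34\right) = \left(-2 + 0\right) \left(-82\right) \left(-34\right) = \left(-2\right) \left(-82\right) \left(-34\right) = 164 \left(-34\right) = -5576$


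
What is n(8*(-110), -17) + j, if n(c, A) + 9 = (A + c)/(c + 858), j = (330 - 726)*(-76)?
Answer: 662811/22 ≈ 30128.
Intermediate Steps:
j = 30096 (j = -396*(-76) = 30096)
n(c, A) = -9 + (A + c)/(858 + c) (n(c, A) = -9 + (A + c)/(c + 858) = -9 + (A + c)/(858 + c))
n(8*(-110), -17) + j = (-7722 - 17 - 64*(-110))/(858 + 8*(-110)) + 30096 = (-7722 - 17 - 8*(-880))/(858 - 880) + 30096 = (-7722 - 17 + 7040)/(-22) + 30096 = -1/22*(-699) + 30096 = 699/22 + 30096 = 662811/22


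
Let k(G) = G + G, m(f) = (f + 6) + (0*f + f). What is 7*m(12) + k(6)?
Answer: 222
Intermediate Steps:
m(f) = 6 + 2*f (m(f) = (6 + f) + (0 + f) = (6 + f) + f = 6 + 2*f)
k(G) = 2*G
7*m(12) + k(6) = 7*(6 + 2*12) + 2*6 = 7*(6 + 24) + 12 = 7*30 + 12 = 210 + 12 = 222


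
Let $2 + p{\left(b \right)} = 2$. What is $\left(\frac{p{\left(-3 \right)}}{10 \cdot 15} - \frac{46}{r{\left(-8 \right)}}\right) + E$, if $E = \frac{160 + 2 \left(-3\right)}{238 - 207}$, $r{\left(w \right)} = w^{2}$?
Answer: $\frac{4215}{992} \approx 4.249$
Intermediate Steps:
$p{\left(b \right)} = 0$ ($p{\left(b \right)} = -2 + 2 = 0$)
$E = \frac{154}{31}$ ($E = \frac{160 - 6}{31} = 154 \cdot \frac{1}{31} = \frac{154}{31} \approx 4.9677$)
$\left(\frac{p{\left(-3 \right)}}{10 \cdot 15} - \frac{46}{r{\left(-8 \right)}}\right) + E = \left(\frac{0}{10 \cdot 15} - \frac{46}{\left(-8\right)^{2}}\right) + \frac{154}{31} = \left(\frac{0}{150} - \frac{46}{64}\right) + \frac{154}{31} = \left(0 \cdot \frac{1}{150} - \frac{23}{32}\right) + \frac{154}{31} = \left(0 - \frac{23}{32}\right) + \frac{154}{31} = - \frac{23}{32} + \frac{154}{31} = \frac{4215}{992}$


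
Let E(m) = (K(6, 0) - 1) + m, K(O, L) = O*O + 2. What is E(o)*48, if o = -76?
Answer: -1872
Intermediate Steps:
K(O, L) = 2 + O² (K(O, L) = O² + 2 = 2 + O²)
E(m) = 37 + m (E(m) = ((2 + 6²) - 1) + m = ((2 + 36) - 1) + m = (38 - 1) + m = 37 + m)
E(o)*48 = (37 - 76)*48 = -39*48 = -1872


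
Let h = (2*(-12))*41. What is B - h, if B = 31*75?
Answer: 3309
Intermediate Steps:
B = 2325
h = -984 (h = -24*41 = -984)
B - h = 2325 - 1*(-984) = 2325 + 984 = 3309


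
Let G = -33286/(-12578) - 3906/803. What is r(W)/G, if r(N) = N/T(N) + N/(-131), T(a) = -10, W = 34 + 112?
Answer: 51980339631/7336330775 ≈ 7.0853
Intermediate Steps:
W = 146
G = -11200505/5050067 (G = -33286*(-1/12578) - 3906*1/803 = 16643/6289 - 3906/803 = -11200505/5050067 ≈ -2.2179)
r(N) = -141*N/1310 (r(N) = N/(-10) + N/(-131) = N*(-⅒) + N*(-1/131) = -N/10 - N/131 = -141*N/1310)
r(W)/G = (-141/1310*146)/(-11200505/5050067) = -10293/655*(-5050067/11200505) = 51980339631/7336330775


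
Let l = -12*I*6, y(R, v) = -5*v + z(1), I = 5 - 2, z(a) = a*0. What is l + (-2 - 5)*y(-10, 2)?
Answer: -146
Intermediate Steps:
z(a) = 0
I = 3
y(R, v) = -5*v (y(R, v) = -5*v + 0 = -5*v)
l = -216 (l = -36*6 = -12*18 = -216)
l + (-2 - 5)*y(-10, 2) = -216 + (-2 - 5)*(-5*2) = -216 - 7*(-10) = -216 + 70 = -146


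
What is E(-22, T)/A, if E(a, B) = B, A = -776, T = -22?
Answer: 11/388 ≈ 0.028351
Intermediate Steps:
E(-22, T)/A = -22/(-776) = -22*(-1/776) = 11/388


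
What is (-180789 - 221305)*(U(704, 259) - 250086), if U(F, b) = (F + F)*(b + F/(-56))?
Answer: -38957049516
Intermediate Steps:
U(F, b) = 2*F*(b - F/56) (U(F, b) = (2*F)*(b + F*(-1/56)) = (2*F)*(b - F/56) = 2*F*(b - F/56))
(-180789 - 221305)*(U(704, 259) - 250086) = (-180789 - 221305)*((1/28)*704*(-1*704 + 56*259) - 250086) = -402094*((1/28)*704*(-704 + 14504) - 250086) = -402094*((1/28)*704*13800 - 250086) = -402094*(2428800/7 - 250086) = -402094*678198/7 = -38957049516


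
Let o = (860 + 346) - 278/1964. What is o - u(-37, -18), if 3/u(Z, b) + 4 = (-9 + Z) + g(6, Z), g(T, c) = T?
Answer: 26052839/21604 ≈ 1205.9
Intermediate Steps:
u(Z, b) = 3/(-7 + Z) (u(Z, b) = 3/(-4 + ((-9 + Z) + 6)) = 3/(-4 + (-3 + Z)) = 3/(-7 + Z))
o = 1184153/982 (o = 1206 - 278*1/1964 = 1206 - 139/982 = 1184153/982 ≈ 1205.9)
o - u(-37, -18) = 1184153/982 - 3/(-7 - 37) = 1184153/982 - 3/(-44) = 1184153/982 - 3*(-1)/44 = 1184153/982 - 1*(-3/44) = 1184153/982 + 3/44 = 26052839/21604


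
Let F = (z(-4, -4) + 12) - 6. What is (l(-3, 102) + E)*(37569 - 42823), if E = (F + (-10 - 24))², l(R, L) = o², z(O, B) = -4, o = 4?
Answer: -5464160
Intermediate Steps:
l(R, L) = 16 (l(R, L) = 4² = 16)
F = 2 (F = (-4 + 12) - 6 = 8 - 6 = 2)
E = 1024 (E = (2 + (-10 - 24))² = (2 - 34)² = (-32)² = 1024)
(l(-3, 102) + E)*(37569 - 42823) = (16 + 1024)*(37569 - 42823) = 1040*(-5254) = -5464160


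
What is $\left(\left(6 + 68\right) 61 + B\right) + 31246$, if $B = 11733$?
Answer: $47493$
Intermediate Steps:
$\left(\left(6 + 68\right) 61 + B\right) + 31246 = \left(\left(6 + 68\right) 61 + 11733\right) + 31246 = \left(74 \cdot 61 + 11733\right) + 31246 = \left(4514 + 11733\right) + 31246 = 16247 + 31246 = 47493$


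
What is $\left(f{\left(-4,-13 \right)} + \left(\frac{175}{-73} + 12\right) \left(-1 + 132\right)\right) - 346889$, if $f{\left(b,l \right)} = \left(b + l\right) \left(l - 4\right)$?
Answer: $- \frac{25209969}{73} \approx -3.4534 \cdot 10^{5}$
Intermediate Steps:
$f{\left(b,l \right)} = \left(-4 + l\right) \left(b + l\right)$ ($f{\left(b,l \right)} = \left(b + l\right) \left(-4 + l\right) = \left(-4 + l\right) \left(b + l\right)$)
$\left(f{\left(-4,-13 \right)} + \left(\frac{175}{-73} + 12\right) \left(-1 + 132\right)\right) - 346889 = \left(\left(\left(-13\right)^{2} - -16 - -52 - -52\right) + \left(\frac{175}{-73} + 12\right) \left(-1 + 132\right)\right) - 346889 = \left(\left(169 + 16 + 52 + 52\right) + \left(175 \left(- \frac{1}{73}\right) + 12\right) 131\right) - 346889 = \left(289 + \left(- \frac{175}{73} + 12\right) 131\right) - 346889 = \left(289 + \frac{701}{73} \cdot 131\right) - 346889 = \left(289 + \frac{91831}{73}\right) - 346889 = \frac{112928}{73} - 346889 = - \frac{25209969}{73}$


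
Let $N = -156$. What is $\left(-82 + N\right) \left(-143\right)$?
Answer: $34034$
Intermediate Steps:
$\left(-82 + N\right) \left(-143\right) = \left(-82 - 156\right) \left(-143\right) = \left(-238\right) \left(-143\right) = 34034$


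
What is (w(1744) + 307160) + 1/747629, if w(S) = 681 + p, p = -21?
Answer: 230135158781/747629 ≈ 3.0782e+5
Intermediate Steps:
w(S) = 660 (w(S) = 681 - 21 = 660)
(w(1744) + 307160) + 1/747629 = (660 + 307160) + 1/747629 = 307820 + 1/747629 = 230135158781/747629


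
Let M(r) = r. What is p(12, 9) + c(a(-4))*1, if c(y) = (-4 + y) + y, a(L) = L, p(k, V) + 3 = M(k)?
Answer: -3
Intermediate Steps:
p(k, V) = -3 + k
c(y) = -4 + 2*y
p(12, 9) + c(a(-4))*1 = (-3 + 12) + (-4 + 2*(-4))*1 = 9 + (-4 - 8)*1 = 9 - 12*1 = 9 - 12 = -3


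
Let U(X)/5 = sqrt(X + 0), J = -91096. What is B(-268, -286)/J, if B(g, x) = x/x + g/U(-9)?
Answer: -1/91096 - 67*I/341610 ≈ -1.0977e-5 - 0.00019613*I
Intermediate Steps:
U(X) = 5*sqrt(X) (U(X) = 5*sqrt(X + 0) = 5*sqrt(X))
B(g, x) = 1 - I*g/15 (B(g, x) = x/x + g/((5*sqrt(-9))) = 1 + g/((5*(3*I))) = 1 + g/((15*I)) = 1 + g*(-I/15) = 1 - I*g/15)
B(-268, -286)/J = (1 - 1/15*I*(-268))/(-91096) = (1 + 268*I/15)*(-1/91096) = -1/91096 - 67*I/341610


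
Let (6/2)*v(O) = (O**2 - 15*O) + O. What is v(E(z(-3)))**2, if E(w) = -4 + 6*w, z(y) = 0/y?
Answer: 576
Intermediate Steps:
z(y) = 0
v(O) = -14*O/3 + O**2/3 (v(O) = ((O**2 - 15*O) + O)/3 = (O**2 - 14*O)/3 = -14*O/3 + O**2/3)
v(E(z(-3)))**2 = ((-4 + 6*0)*(-14 + (-4 + 6*0))/3)**2 = ((-4 + 0)*(-14 + (-4 + 0))/3)**2 = ((1/3)*(-4)*(-14 - 4))**2 = ((1/3)*(-4)*(-18))**2 = 24**2 = 576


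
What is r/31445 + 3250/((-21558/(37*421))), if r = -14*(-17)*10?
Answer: -159185967821/67789131 ≈ -2348.3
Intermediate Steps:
r = 2380 (r = 238*10 = 2380)
r/31445 + 3250/((-21558/(37*421))) = 2380/31445 + 3250/((-21558/(37*421))) = 2380*(1/31445) + 3250/((-21558/15577)) = 476/6289 + 3250/((-21558*1/15577)) = 476/6289 + 3250/(-21558/15577) = 476/6289 + 3250*(-15577/21558) = 476/6289 - 25312625/10779 = -159185967821/67789131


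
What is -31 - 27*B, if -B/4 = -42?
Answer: -4567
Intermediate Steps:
B = 168 (B = -4*(-42) = 168)
-31 - 27*B = -31 - 27*168 = -31 - 4536 = -4567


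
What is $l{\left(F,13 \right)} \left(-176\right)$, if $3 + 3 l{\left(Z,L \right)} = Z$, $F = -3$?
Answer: $352$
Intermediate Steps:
$l{\left(Z,L \right)} = -1 + \frac{Z}{3}$
$l{\left(F,13 \right)} \left(-176\right) = \left(-1 + \frac{1}{3} \left(-3\right)\right) \left(-176\right) = \left(-1 - 1\right) \left(-176\right) = \left(-2\right) \left(-176\right) = 352$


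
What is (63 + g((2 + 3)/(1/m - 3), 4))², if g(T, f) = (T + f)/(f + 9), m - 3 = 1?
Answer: 81595089/20449 ≈ 3990.2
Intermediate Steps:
m = 4 (m = 3 + 1 = 4)
g(T, f) = (T + f)/(9 + f)
(63 + g((2 + 3)/(1/m - 3), 4))² = (63 + ((2 + 3)/(1/4 - 3) + 4)/(9 + 4))² = (63 + (5/(¼ - 3) + 4)/13)² = (63 + (5/(-11/4) + 4)/13)² = (63 + (5*(-4/11) + 4)/13)² = (63 + (-20/11 + 4)/13)² = (63 + (1/13)*(24/11))² = (63 + 24/143)² = (9033/143)² = 81595089/20449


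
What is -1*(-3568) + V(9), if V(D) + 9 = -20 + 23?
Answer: 3562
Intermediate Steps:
V(D) = -6 (V(D) = -9 + (-20 + 23) = -9 + 3 = -6)
-1*(-3568) + V(9) = -1*(-3568) - 6 = 3568 - 6 = 3562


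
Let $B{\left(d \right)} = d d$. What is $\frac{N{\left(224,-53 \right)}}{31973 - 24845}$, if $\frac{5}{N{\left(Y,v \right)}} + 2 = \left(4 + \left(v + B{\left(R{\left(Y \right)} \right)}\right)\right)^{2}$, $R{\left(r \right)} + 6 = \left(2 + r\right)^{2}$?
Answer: $\frac{5}{48487646650750805354472} \approx 1.0312 \cdot 10^{-22}$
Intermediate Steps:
$R{\left(r \right)} = -6 + \left(2 + r\right)^{2}$
$B{\left(d \right)} = d^{2}$
$N{\left(Y,v \right)} = \frac{5}{-2 + \left(4 + v + \left(-6 + \left(2 + Y\right)^{2}\right)^{2}\right)^{2}}$ ($N{\left(Y,v \right)} = \frac{5}{-2 + \left(4 + \left(v + \left(-6 + \left(2 + Y\right)^{2}\right)^{2}\right)\right)^{2}} = \frac{5}{-2 + \left(4 + v + \left(-6 + \left(2 + Y\right)^{2}\right)^{2}\right)^{2}}$)
$\frac{N{\left(224,-53 \right)}}{31973 - 24845} = \frac{5 \frac{1}{-2 + \left(4 - 53 + \left(-6 + \left(2 + 224\right)^{2}\right)^{2}\right)^{2}}}{31973 - 24845} = \frac{5 \frac{1}{-2 + \left(4 - 53 + \left(-6 + 226^{2}\right)^{2}\right)^{2}}}{7128} = \frac{5}{-2 + \left(4 - 53 + \left(-6 + 51076\right)^{2}\right)^{2}} \cdot \frac{1}{7128} = \frac{5}{-2 + \left(4 - 53 + 51070^{2}\right)^{2}} \cdot \frac{1}{7128} = \frac{5}{-2 + \left(4 - 53 + 2608144900\right)^{2}} \cdot \frac{1}{7128} = \frac{5}{-2 + 2608144851^{2}} \cdot \frac{1}{7128} = \frac{5}{-2 + 6802419563797812201} \cdot \frac{1}{7128} = \frac{5}{6802419563797812199} \cdot \frac{1}{7128} = \frac{5}{48487646650750805354472}$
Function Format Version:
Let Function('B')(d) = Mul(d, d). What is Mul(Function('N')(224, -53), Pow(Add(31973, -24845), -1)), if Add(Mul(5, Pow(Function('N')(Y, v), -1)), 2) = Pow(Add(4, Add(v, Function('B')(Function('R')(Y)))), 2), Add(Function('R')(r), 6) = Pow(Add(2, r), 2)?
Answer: Rational(5, 48487646650750805354472) ≈ 1.0312e-22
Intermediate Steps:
Function('R')(r) = Add(-6, Pow(Add(2, r), 2))
Function('B')(d) = Pow(d, 2)
Function('N')(Y, v) = Mul(5, Pow(Add(-2, Pow(Add(4, v, Pow(Add(-6, Pow(Add(2, Y), 2)), 2)), 2)), -1)) (Function('N')(Y, v) = Mul(5, Pow(Add(-2, Pow(Add(4, Add(v, Pow(Add(-6, Pow(Add(2, Y), 2)), 2))), 2)), -1)) = Mul(5, Pow(Add(-2, Pow(Add(4, v, Pow(Add(-6, Pow(Add(2, Y), 2)), 2)), 2)), -1)))
Mul(Function('N')(224, -53), Pow(Add(31973, -24845), -1)) = Mul(Mul(5, Pow(Add(-2, Pow(Add(4, -53, Pow(Add(-6, Pow(Add(2, 224), 2)), 2)), 2)), -1)), Pow(Add(31973, -24845), -1)) = Mul(Mul(5, Pow(Add(-2, Pow(Add(4, -53, Pow(Add(-6, Pow(226, 2)), 2)), 2)), -1)), Pow(7128, -1)) = Mul(Mul(5, Pow(Add(-2, Pow(Add(4, -53, Pow(Add(-6, 51076), 2)), 2)), -1)), Rational(1, 7128)) = Mul(Mul(5, Pow(Add(-2, Pow(Add(4, -53, Pow(51070, 2)), 2)), -1)), Rational(1, 7128)) = Mul(Mul(5, Pow(Add(-2, Pow(Add(4, -53, 2608144900), 2)), -1)), Rational(1, 7128)) = Mul(Mul(5, Pow(Add(-2, Pow(2608144851, 2)), -1)), Rational(1, 7128)) = Mul(Mul(5, Pow(Add(-2, 6802419563797812201), -1)), Rational(1, 7128)) = Mul(Mul(5, Pow(6802419563797812199, -1)), Rational(1, 7128)) = Mul(Mul(5, Rational(1, 6802419563797812199)), Rational(1, 7128)) = Mul(Rational(5, 6802419563797812199), Rational(1, 7128)) = Rational(5, 48487646650750805354472)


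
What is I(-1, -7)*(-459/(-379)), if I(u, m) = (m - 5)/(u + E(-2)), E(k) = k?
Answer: 1836/379 ≈ 4.8443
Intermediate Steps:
I(u, m) = (-5 + m)/(-2 + u) (I(u, m) = (m - 5)/(u - 2) = (-5 + m)/(-2 + u))
I(-1, -7)*(-459/(-379)) = ((-5 - 7)/(-2 - 1))*(-459/(-379)) = (-12/(-3))*(-459*(-1/379)) = -1/3*(-12)*(459/379) = 4*(459/379) = 1836/379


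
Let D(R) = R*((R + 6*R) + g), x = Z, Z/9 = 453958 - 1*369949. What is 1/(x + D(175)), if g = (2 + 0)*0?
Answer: 1/970456 ≈ 1.0304e-6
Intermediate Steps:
g = 0 (g = 2*0 = 0)
Z = 756081 (Z = 9*(453958 - 1*369949) = 9*(453958 - 369949) = 9*84009 = 756081)
x = 756081
D(R) = 7*R² (D(R) = R*((R + 6*R) + 0) = R*(7*R + 0) = R*(7*R) = 7*R²)
1/(x + D(175)) = 1/(756081 + 7*175²) = 1/(756081 + 7*30625) = 1/(756081 + 214375) = 1/970456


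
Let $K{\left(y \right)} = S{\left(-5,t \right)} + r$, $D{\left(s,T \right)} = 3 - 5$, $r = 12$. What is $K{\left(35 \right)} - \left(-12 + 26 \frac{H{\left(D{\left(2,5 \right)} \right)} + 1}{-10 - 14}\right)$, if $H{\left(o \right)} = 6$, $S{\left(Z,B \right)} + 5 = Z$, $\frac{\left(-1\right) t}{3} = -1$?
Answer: $\frac{259}{12} \approx 21.583$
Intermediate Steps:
$t = 3$ ($t = \left(-3\right) \left(-1\right) = 3$)
$S{\left(Z,B \right)} = -5 + Z$
$D{\left(s,T \right)} = -2$
$K{\left(y \right)} = 2$ ($K{\left(y \right)} = \left(-5 - 5\right) + 12 = -10 + 12 = 2$)
$K{\left(35 \right)} - \left(-12 + 26 \frac{H{\left(D{\left(2,5 \right)} \right)} + 1}{-10 - 14}\right) = 2 + \left(- 26 \frac{6 + 1}{-10 - 14} + 12\right) = 2 + \left(- 26 \frac{7}{-24} + 12\right) = 2 + \left(- 26 \cdot 7 \left(- \frac{1}{24}\right) + 12\right) = 2 + \left(\left(-26\right) \left(- \frac{7}{24}\right) + 12\right) = 2 + \left(\frac{91}{12} + 12\right) = 2 + \frac{235}{12} = \frac{259}{12}$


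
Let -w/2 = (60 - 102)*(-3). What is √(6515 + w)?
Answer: √6263 ≈ 79.139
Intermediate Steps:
w = -252 (w = -2*(60 - 102)*(-3) = -(-84)*(-3) = -2*126 = -252)
√(6515 + w) = √(6515 - 252) = √6263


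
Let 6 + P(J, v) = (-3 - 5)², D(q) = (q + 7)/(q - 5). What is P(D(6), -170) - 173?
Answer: -115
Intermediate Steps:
D(q) = (7 + q)/(-5 + q)
P(J, v) = 58 (P(J, v) = -6 + (-3 - 5)² = -6 + (-8)² = -6 + 64 = 58)
P(D(6), -170) - 173 = 58 - 173 = -115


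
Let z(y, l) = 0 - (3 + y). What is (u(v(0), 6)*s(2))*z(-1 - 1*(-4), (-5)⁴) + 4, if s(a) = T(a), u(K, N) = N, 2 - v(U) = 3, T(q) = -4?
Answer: 148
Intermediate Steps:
v(U) = -1 (v(U) = 2 - 1*3 = 2 - 3 = -1)
s(a) = -4
z(y, l) = -3 - y (z(y, l) = 0 + (-3 - y) = -3 - y)
(u(v(0), 6)*s(2))*z(-1 - 1*(-4), (-5)⁴) + 4 = (6*(-4))*(-3 - (-1 - 1*(-4))) + 4 = -24*(-3 - (-1 + 4)) + 4 = -24*(-3 - 1*3) + 4 = -24*(-3 - 3) + 4 = -24*(-6) + 4 = 144 + 4 = 148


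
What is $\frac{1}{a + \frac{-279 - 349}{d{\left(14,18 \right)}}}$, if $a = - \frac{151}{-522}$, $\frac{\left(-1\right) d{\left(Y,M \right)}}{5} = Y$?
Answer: $\frac{18270}{169193} \approx 0.10798$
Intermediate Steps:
$d{\left(Y,M \right)} = - 5 Y$
$a = \frac{151}{522}$ ($a = \left(-151\right) \left(- \frac{1}{522}\right) = \frac{151}{522} \approx 0.28927$)
$\frac{1}{a + \frac{-279 - 349}{d{\left(14,18 \right)}}} = \frac{1}{\frac{151}{522} + \frac{-279 - 349}{\left(-5\right) 14}} = \frac{1}{\frac{151}{522} - \frac{628}{-70}} = \frac{1}{\frac{151}{522} - - \frac{314}{35}} = \frac{1}{\frac{151}{522} + \frac{314}{35}} = \frac{1}{\frac{169193}{18270}} = \frac{18270}{169193}$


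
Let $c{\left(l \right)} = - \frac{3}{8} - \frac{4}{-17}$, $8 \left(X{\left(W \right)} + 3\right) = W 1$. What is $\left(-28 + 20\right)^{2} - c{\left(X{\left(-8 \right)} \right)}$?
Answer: $\frac{8723}{136} \approx 64.14$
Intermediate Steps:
$X{\left(W \right)} = -3 + \frac{W}{8}$ ($X{\left(W \right)} = -3 + \frac{W 1}{8} = -3 + \frac{W}{8}$)
$c{\left(l \right)} = - \frac{19}{136}$ ($c{\left(l \right)} = \left(-3\right) \frac{1}{8} - - \frac{4}{17} = - \frac{3}{8} + \frac{4}{17} = - \frac{19}{136}$)
$\left(-28 + 20\right)^{2} - c{\left(X{\left(-8 \right)} \right)} = \left(-28 + 20\right)^{2} - - \frac{19}{136} = \left(-8\right)^{2} + \frac{19}{136} = 64 + \frac{19}{136} = \frac{8723}{136}$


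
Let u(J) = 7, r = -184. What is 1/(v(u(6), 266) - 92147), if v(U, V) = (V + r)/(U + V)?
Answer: -273/25156049 ≈ -1.0852e-5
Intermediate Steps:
v(U, V) = (-184 + V)/(U + V) (v(U, V) = (V - 184)/(U + V) = (-184 + V)/(U + V))
1/(v(u(6), 266) - 92147) = 1/((-184 + 266)/(7 + 266) - 92147) = 1/(82/273 - 92147) = 1/(-25156049/273) = -273/25156049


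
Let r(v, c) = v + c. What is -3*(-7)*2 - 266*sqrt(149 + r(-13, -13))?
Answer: 42 - 266*sqrt(123) ≈ -2908.1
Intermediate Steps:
r(v, c) = c + v
-3*(-7)*2 - 266*sqrt(149 + r(-13, -13)) = -3*(-7)*2 - 266*sqrt(149 + (-13 - 13)) = 21*2 - 266*sqrt(149 - 26) = 42 - 266*sqrt(123)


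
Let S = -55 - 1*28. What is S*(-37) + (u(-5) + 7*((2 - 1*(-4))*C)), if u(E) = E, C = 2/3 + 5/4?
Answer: 6293/2 ≈ 3146.5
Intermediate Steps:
C = 23/12 (C = 2*(1/3) + 5*(1/4) = 2/3 + 5/4 = 23/12 ≈ 1.9167)
S = -83 (S = -55 - 28 = -83)
S*(-37) + (u(-5) + 7*((2 - 1*(-4))*C)) = -83*(-37) + (-5 + 7*((2 - 1*(-4))*(23/12))) = 3071 + (-5 + 7*((2 + 4)*(23/12))) = 3071 + (-5 + 7*(6*(23/12))) = 3071 + (-5 + 7*(23/2)) = 3071 + (-5 + 161/2) = 3071 + 151/2 = 6293/2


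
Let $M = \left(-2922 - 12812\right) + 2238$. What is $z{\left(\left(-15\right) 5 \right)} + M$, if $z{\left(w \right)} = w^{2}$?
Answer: $-7871$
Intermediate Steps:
$M = -13496$ ($M = -15734 + 2238 = -13496$)
$z{\left(\left(-15\right) 5 \right)} + M = \left(\left(-15\right) 5\right)^{2} - 13496 = \left(-75\right)^{2} - 13496 = 5625 - 13496 = -7871$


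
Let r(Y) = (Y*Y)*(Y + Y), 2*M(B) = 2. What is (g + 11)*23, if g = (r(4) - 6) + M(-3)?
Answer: 3082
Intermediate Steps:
M(B) = 1 (M(B) = (½)*2 = 1)
r(Y) = 2*Y³ (r(Y) = Y²*(2*Y) = 2*Y³)
g = 123 (g = (2*4³ - 6) + 1 = (2*64 - 6) + 1 = (128 - 6) + 1 = 122 + 1 = 123)
(g + 11)*23 = (123 + 11)*23 = 134*23 = 3082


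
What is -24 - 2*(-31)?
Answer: 38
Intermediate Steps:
-24 - 2*(-31) = -24 + 62 = 38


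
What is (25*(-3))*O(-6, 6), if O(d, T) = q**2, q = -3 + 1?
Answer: -300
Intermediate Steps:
q = -2
O(d, T) = 4 (O(d, T) = (-2)**2 = 4)
(25*(-3))*O(-6, 6) = (25*(-3))*4 = -75*4 = -300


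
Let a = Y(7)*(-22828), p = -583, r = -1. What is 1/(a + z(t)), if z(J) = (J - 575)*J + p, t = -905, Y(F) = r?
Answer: 1/1361645 ≈ 7.3441e-7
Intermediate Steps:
Y(F) = -1
a = 22828 (a = -1*(-22828) = 22828)
z(J) = -583 + J*(-575 + J) (z(J) = (J - 575)*J - 583 = (-575 + J)*J - 583 = J*(-575 + J) - 583 = -583 + J*(-575 + J))
1/(a + z(t)) = 1/(22828 + (-583 + (-905)² - 575*(-905))) = 1/(22828 + (-583 + 819025 + 520375)) = 1/(22828 + 1338817) = 1/1361645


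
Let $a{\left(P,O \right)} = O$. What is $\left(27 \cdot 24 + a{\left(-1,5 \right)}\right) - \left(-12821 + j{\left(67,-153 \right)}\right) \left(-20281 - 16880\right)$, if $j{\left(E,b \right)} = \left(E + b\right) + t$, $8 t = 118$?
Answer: $- \frac{1916352997}{4} \approx -4.7909 \cdot 10^{8}$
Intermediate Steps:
$t = \frac{59}{4}$ ($t = \frac{1}{8} \cdot 118 = \frac{59}{4} \approx 14.75$)
$j{\left(E,b \right)} = \frac{59}{4} + E + b$ ($j{\left(E,b \right)} = \left(E + b\right) + \frac{59}{4} = \frac{59}{4} + E + b$)
$\left(27 \cdot 24 + a{\left(-1,5 \right)}\right) - \left(-12821 + j{\left(67,-153 \right)}\right) \left(-20281 - 16880\right) = \left(27 \cdot 24 + 5\right) - \left(-12821 + \left(\frac{59}{4} + 67 - 153\right)\right) \left(-20281 - 16880\right) = \left(648 + 5\right) - \left(-12821 - \frac{285}{4}\right) \left(-37161\right) = 653 - \left(- \frac{51569}{4}\right) \left(-37161\right) = 653 - \frac{1916355609}{4} = - \frac{1916352997}{4}$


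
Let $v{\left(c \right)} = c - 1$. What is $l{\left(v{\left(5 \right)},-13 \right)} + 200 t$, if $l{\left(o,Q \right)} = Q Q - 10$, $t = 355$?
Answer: $71159$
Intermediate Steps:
$v{\left(c \right)} = -1 + c$ ($v{\left(c \right)} = c - 1 = -1 + c$)
$l{\left(o,Q \right)} = -10 + Q^{2}$ ($l{\left(o,Q \right)} = Q^{2} - 10 = -10 + Q^{2}$)
$l{\left(v{\left(5 \right)},-13 \right)} + 200 t = \left(-10 + \left(-13\right)^{2}\right) + 200 \cdot 355 = \left(-10 + 169\right) + 71000 = 159 + 71000 = 71159$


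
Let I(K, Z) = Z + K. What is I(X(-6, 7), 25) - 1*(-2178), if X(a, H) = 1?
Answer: 2204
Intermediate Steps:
I(K, Z) = K + Z
I(X(-6, 7), 25) - 1*(-2178) = (1 + 25) - 1*(-2178) = 26 + 2178 = 2204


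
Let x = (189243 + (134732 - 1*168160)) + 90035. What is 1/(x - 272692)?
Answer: -1/26842 ≈ -3.7255e-5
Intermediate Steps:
x = 245850 (x = (189243 + (134732 - 168160)) + 90035 = (189243 - 33428) + 90035 = 155815 + 90035 = 245850)
1/(x - 272692) = 1/(245850 - 272692) = 1/(-26842) = -1/26842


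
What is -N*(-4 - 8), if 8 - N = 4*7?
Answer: -240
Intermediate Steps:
N = -20 (N = 8 - 4*7 = 8 - 1*28 = 8 - 28 = -20)
-N*(-4 - 8) = -(-20)*(-4 - 8) = -(-20)*(-12) = -1*240 = -240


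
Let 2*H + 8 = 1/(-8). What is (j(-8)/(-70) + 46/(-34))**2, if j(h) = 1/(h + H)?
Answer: 24096042441/13187077225 ≈ 1.8272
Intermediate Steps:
H = -65/16 (H = -4 + (1/2)/(-8) = -4 + (1/2)*(-1/8) = -4 - 1/16 = -65/16 ≈ -4.0625)
j(h) = 1/(-65/16 + h) (j(h) = 1/(h - 65/16) = 1/(-65/16 + h))
(j(-8)/(-70) + 46/(-34))**2 = ((16/(-65 + 16*(-8)))/(-70) + 46/(-34))**2 = ((16/(-65 - 128))*(-1/70) + 46*(-1/34))**2 = ((16/(-193))*(-1/70) - 23/17)**2 = ((16*(-1/193))*(-1/70) - 23/17)**2 = (-16/193*(-1/70) - 23/17)**2 = (8/6755 - 23/17)**2 = (-155229/114835)**2 = 24096042441/13187077225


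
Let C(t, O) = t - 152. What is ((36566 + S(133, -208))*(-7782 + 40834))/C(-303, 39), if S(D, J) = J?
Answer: -171672088/65 ≈ -2.6411e+6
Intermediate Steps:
C(t, O) = -152 + t
((36566 + S(133, -208))*(-7782 + 40834))/C(-303, 39) = ((36566 - 208)*(-7782 + 40834))/(-152 - 303) = (36358*33052)/(-455) = 1201704616*(-1/455) = -171672088/65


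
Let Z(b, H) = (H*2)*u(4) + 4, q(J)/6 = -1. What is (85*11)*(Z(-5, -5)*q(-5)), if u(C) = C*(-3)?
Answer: -695640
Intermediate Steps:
q(J) = -6 (q(J) = 6*(-1) = -6)
u(C) = -3*C
Z(b, H) = 4 - 24*H (Z(b, H) = (H*2)*(-3*4) + 4 = (2*H)*(-12) + 4 = -24*H + 4 = 4 - 24*H)
(85*11)*(Z(-5, -5)*q(-5)) = (85*11)*((4 - 24*(-5))*(-6)) = 935*((4 + 120)*(-6)) = 935*(124*(-6)) = 935*(-744) = -695640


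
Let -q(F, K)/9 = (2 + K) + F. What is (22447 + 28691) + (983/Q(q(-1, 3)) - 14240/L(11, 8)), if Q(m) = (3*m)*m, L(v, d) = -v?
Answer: 2242445917/42768 ≈ 52433.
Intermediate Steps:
q(F, K) = -18 - 9*F - 9*K (q(F, K) = -9*((2 + K) + F) = -9*(2 + F + K) = -18 - 9*F - 9*K)
Q(m) = 3*m²
(22447 + 28691) + (983/Q(q(-1, 3)) - 14240/L(11, 8)) = (22447 + 28691) + (983/((3*(-18 - 9*(-1) - 9*3)²)) - 14240/((-1*11))) = 51138 + (983/((3*(-18 + 9 - 27)²)) - 14240/(-11)) = 51138 + (983/((3*(-36)²)) - 14240*(-1/11)) = 51138 + (983/((3*1296)) + 14240/11) = 51138 + (983/3888 + 14240/11) = 51138 + 55375933/42768 = 2242445917/42768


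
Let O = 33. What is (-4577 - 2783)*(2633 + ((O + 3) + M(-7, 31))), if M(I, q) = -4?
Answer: -19614400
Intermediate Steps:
(-4577 - 2783)*(2633 + ((O + 3) + M(-7, 31))) = (-4577 - 2783)*(2633 + ((33 + 3) - 4)) = -7360*(2633 + (36 - 4)) = -7360*(2633 + 32) = -7360*2665 = -19614400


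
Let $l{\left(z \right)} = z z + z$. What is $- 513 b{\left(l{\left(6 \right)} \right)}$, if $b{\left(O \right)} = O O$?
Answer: $-904932$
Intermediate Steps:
$l{\left(z \right)} = z + z^{2}$ ($l{\left(z \right)} = z^{2} + z = z + z^{2}$)
$b{\left(O \right)} = O^{2}$
$- 513 b{\left(l{\left(6 \right)} \right)} = - 513 \left(6 \left(1 + 6\right)\right)^{2} = - 513 \left(6 \cdot 7\right)^{2} = - 513 \cdot 42^{2} = \left(-513\right) 1764 = -904932$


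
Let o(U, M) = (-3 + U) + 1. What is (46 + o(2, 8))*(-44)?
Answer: -2024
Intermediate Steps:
o(U, M) = -2 + U
(46 + o(2, 8))*(-44) = (46 + (-2 + 2))*(-44) = (46 + 0)*(-44) = 46*(-44) = -2024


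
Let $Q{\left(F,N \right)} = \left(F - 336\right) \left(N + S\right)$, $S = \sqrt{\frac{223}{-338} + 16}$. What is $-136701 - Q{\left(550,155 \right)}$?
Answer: $-169871 - \frac{107 \sqrt{10370}}{13} \approx -1.7071 \cdot 10^{5}$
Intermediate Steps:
$S = \frac{\sqrt{10370}}{26}$ ($S = \sqrt{223 \left(- \frac{1}{338}\right) + 16} = \sqrt{- \frac{223}{338} + 16} = \sqrt{\frac{5185}{338}} = \frac{\sqrt{10370}}{26} \approx 3.9167$)
$Q{\left(F,N \right)} = \left(-336 + F\right) \left(N + \frac{\sqrt{10370}}{26}\right)$ ($Q{\left(F,N \right)} = \left(F - 336\right) \left(N + \frac{\sqrt{10370}}{26}\right) = \left(-336 + F\right) \left(N + \frac{\sqrt{10370}}{26}\right)$)
$-136701 - Q{\left(550,155 \right)} = -136701 - \left(\left(-336\right) 155 - \frac{168 \sqrt{10370}}{13} + 550 \cdot 155 + \frac{1}{26} \cdot 550 \sqrt{10370}\right) = -136701 - \left(-52080 - \frac{168 \sqrt{10370}}{13} + 85250 + \frac{275 \sqrt{10370}}{13}\right) = -136701 - \left(33170 + \frac{107 \sqrt{10370}}{13}\right) = -169871 - \frac{107 \sqrt{10370}}{13}$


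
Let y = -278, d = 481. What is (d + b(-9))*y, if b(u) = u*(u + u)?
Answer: -178754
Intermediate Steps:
b(u) = 2*u**2 (b(u) = u*(2*u) = 2*u**2)
(d + b(-9))*y = (481 + 2*(-9)**2)*(-278) = (481 + 2*81)*(-278) = (481 + 162)*(-278) = 643*(-278) = -178754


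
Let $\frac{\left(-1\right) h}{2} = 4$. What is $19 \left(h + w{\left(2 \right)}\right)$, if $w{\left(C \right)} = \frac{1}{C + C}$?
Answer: $- \frac{589}{4} \approx -147.25$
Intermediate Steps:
$w{\left(C \right)} = \frac{1}{2 C}$
$h = -8$ ($h = \left(-2\right) 4 = -8$)
$19 \left(h + w{\left(2 \right)}\right) = 19 \left(-8 + \frac{1}{2 \cdot 2}\right) = 19 \left(-8 + \frac{1}{2} \cdot \frac{1}{2}\right) = 19 \left(-8 + \frac{1}{4}\right) = 19 \left(- \frac{31}{4}\right) = - \frac{589}{4}$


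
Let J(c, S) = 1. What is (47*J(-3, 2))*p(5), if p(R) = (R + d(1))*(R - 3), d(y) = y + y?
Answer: 658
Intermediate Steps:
d(y) = 2*y
p(R) = (-3 + R)*(2 + R) (p(R) = (R + 2*1)*(R - 3) = (R + 2)*(-3 + R) = (2 + R)*(-3 + R) = (-3 + R)*(2 + R))
(47*J(-3, 2))*p(5) = (47*1)*(-6 + 5² - 1*5) = 47*(-6 + 25 - 5) = 47*14 = 658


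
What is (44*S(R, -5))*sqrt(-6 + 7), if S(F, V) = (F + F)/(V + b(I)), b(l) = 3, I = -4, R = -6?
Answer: 264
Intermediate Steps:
S(F, V) = 2*F/(3 + V) (S(F, V) = (F + F)/(V + 3) = (2*F)/(3 + V) = 2*F/(3 + V))
(44*S(R, -5))*sqrt(-6 + 7) = (44*(2*(-6)/(3 - 5)))*sqrt(-6 + 7) = (44*(2*(-6)/(-2)))*sqrt(1) = (44*(2*(-6)*(-1/2)))*1 = (44*6)*1 = 264*1 = 264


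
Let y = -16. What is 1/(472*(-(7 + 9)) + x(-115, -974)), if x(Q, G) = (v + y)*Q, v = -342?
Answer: 1/33618 ≈ 2.9746e-5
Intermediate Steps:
x(Q, G) = -358*Q (x(Q, G) = (-342 - 16)*Q = -358*Q)
1/(472*(-(7 + 9)) + x(-115, -974)) = 1/(472*(-(7 + 9)) - 358*(-115)) = 1/(472*(-1*16) + 41170) = 1/(472*(-16) + 41170) = 1/(-7552 + 41170) = 1/33618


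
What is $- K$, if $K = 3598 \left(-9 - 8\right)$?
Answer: $61166$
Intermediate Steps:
$K = -61166$ ($K = 3598 \left(-9 - 8\right) = 3598 \left(-17\right) = -61166$)
$- K = \left(-1\right) \left(-61166\right) = 61166$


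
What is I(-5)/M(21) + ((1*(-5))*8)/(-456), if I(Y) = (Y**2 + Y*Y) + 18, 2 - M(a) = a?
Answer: -199/57 ≈ -3.4912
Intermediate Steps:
M(a) = 2 - a
I(Y) = 18 + 2*Y**2 (I(Y) = (Y**2 + Y**2) + 18 = 2*Y**2 + 18 = 18 + 2*Y**2)
I(-5)/M(21) + ((1*(-5))*8)/(-456) = (18 + 2*(-5)**2)/(2 - 1*21) + ((1*(-5))*8)/(-456) = (18 + 2*25)/(2 - 21) - 5*8*(-1/456) = (18 + 50)/(-19) - 40*(-1/456) = 68*(-1/19) + 5/57 = -68/19 + 5/57 = -199/57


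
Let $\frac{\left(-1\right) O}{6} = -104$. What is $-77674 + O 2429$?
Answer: $1438022$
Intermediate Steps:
$O = 624$ ($O = \left(-6\right) \left(-104\right) = 624$)
$-77674 + O 2429 = -77674 + 624 \cdot 2429 = -77674 + 1515696 = 1438022$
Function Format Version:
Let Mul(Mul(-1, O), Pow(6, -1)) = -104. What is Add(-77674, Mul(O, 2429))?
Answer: 1438022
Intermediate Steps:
O = 624 (O = Mul(-6, -104) = 624)
Add(-77674, Mul(O, 2429)) = Add(-77674, Mul(624, 2429)) = Add(-77674, 1515696) = 1438022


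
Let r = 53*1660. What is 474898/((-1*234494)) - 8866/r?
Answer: -10965137461/5157695530 ≈ -2.1260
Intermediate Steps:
r = 87980
474898/((-1*234494)) - 8866/r = 474898/((-1*234494)) - 8866/87980 = 474898/(-234494) - 8866*1/87980 = 474898*(-1/234494) - 4433/43990 = -237449/117247 - 4433/43990 = -10965137461/5157695530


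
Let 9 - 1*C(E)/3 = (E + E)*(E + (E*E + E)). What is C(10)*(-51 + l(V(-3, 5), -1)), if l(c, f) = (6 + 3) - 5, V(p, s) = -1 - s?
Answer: 337131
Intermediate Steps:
l(c, f) = 4 (l(c, f) = 9 - 5 = 4)
C(E) = 27 - 6*E*(E**2 + 2*E) (C(E) = 27 - 3*(E + E)*(E + (E*E + E)) = 27 - 3*2*E*(E + (E**2 + E)) = 27 - 3*2*E*(E + (E + E**2)) = 27 - 3*2*E*(E**2 + 2*E) = 27 - 6*E*(E**2 + 2*E))
C(10)*(-51 + l(V(-3, 5), -1)) = (27 - 12*10**2 - 6*10**3)*(-51 + 4) = (27 - 12*100 - 6*1000)*(-47) = (27 - 1200 - 6000)*(-47) = -7173*(-47) = 337131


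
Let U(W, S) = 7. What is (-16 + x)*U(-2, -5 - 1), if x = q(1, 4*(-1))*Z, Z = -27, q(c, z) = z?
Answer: 644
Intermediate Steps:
x = 108 (x = (4*(-1))*(-27) = -4*(-27) = 108)
(-16 + x)*U(-2, -5 - 1) = (-16 + 108)*7 = 92*7 = 644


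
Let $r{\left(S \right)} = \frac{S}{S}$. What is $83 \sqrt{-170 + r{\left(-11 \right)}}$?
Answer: $1079 i \approx 1079.0 i$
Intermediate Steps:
$r{\left(S \right)} = 1$
$83 \sqrt{-170 + r{\left(-11 \right)}} = 83 \sqrt{-170 + 1} = 83 \sqrt{-169} = 83 \cdot 13 i = 1079 i$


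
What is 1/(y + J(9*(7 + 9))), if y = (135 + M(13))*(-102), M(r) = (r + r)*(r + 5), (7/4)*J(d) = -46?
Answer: -7/430726 ≈ -1.6252e-5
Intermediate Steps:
J(d) = -184/7 (J(d) = (4/7)*(-46) = -184/7)
M(r) = 2*r*(5 + r) (M(r) = (2*r)*(5 + r) = 2*r*(5 + r))
y = -61506 (y = (135 + 2*13*(5 + 13))*(-102) = (135 + 2*13*18)*(-102) = (135 + 468)*(-102) = 603*(-102) = -61506)
1/(y + J(9*(7 + 9))) = 1/(-61506 - 184/7) = 1/(-430726/7) = -7/430726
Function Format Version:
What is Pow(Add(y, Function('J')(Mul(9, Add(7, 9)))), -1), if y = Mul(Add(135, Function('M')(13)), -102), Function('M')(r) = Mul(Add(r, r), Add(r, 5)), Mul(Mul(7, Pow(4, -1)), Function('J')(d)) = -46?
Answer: Rational(-7, 430726) ≈ -1.6252e-5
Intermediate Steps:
Function('J')(d) = Rational(-184, 7) (Function('J')(d) = Mul(Rational(4, 7), -46) = Rational(-184, 7))
Function('M')(r) = Mul(2, r, Add(5, r)) (Function('M')(r) = Mul(Mul(2, r), Add(5, r)) = Mul(2, r, Add(5, r)))
y = -61506 (y = Mul(Add(135, Mul(2, 13, Add(5, 13))), -102) = Mul(Add(135, Mul(2, 13, 18)), -102) = Mul(Add(135, 468), -102) = Mul(603, -102) = -61506)
Pow(Add(y, Function('J')(Mul(9, Add(7, 9)))), -1) = Pow(Add(-61506, Rational(-184, 7)), -1) = Pow(Rational(-430726, 7), -1) = Rational(-7, 430726)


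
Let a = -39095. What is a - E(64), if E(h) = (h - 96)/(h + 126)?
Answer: -3714009/95 ≈ -39095.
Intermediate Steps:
E(h) = (-96 + h)/(126 + h)
a - E(64) = -39095 - (-96 + 64)/(126 + 64) = -39095 - (-32)/190 = -39095 - 1*(-16/95) = -39095 + 16/95 = -3714009/95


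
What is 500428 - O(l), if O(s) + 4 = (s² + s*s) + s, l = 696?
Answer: -469096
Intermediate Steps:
O(s) = -4 + s + 2*s² (O(s) = -4 + ((s² + s*s) + s) = -4 + ((s² + s²) + s) = -4 + (2*s² + s) = -4 + (s + 2*s²) = -4 + s + 2*s²)
500428 - O(l) = 500428 - (-4 + 696 + 2*696²) = 500428 - (-4 + 696 + 2*484416) = 500428 - (-4 + 696 + 968832) = 500428 - 1*969524 = 500428 - 969524 = -469096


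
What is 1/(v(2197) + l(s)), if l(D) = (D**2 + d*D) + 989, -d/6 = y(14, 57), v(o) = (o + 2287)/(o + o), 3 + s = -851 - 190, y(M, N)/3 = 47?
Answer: 2197/4337207595 ≈ 5.0655e-7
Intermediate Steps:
y(M, N) = 141 (y(M, N) = 3*47 = 141)
s = -1044 (s = -3 + (-851 - 190) = -3 - 1041 = -1044)
v(o) = (2287 + o)/(2*o) (v(o) = (2287 + o)/((2*o)) = (2287 + o)*(1/(2*o)) = (2287 + o)/(2*o))
d = -846 (d = -6*141 = -846)
l(D) = 989 + D**2 - 846*D (l(D) = (D**2 - 846*D) + 989 = 989 + D**2 - 846*D)
1/(v(2197) + l(s)) = 1/((1/2)*(2287 + 2197)/2197 + (989 + (-1044)**2 - 846*(-1044))) = 1/((1/2)*(1/2197)*4484 + (989 + 1089936 + 883224)) = 1/(2242/2197 + 1974149) = 1/(4337207595/2197) = 2197/4337207595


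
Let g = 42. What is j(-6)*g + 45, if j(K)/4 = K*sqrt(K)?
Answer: 45 - 1008*I*sqrt(6) ≈ 45.0 - 2469.1*I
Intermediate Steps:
j(K) = 4*K**(3/2) (j(K) = 4*(K*sqrt(K)) = 4*K**(3/2))
j(-6)*g + 45 = (4*(-6)**(3/2))*42 + 45 = (4*(-6*I*sqrt(6)))*42 + 45 = -24*I*sqrt(6)*42 + 45 = -1008*I*sqrt(6) + 45 = 45 - 1008*I*sqrt(6)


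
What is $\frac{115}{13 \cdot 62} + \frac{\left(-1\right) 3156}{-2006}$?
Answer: $\frac{1387213}{808418} \approx 1.716$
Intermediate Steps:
$\frac{115}{13 \cdot 62} + \frac{\left(-1\right) 3156}{-2006} = \frac{115}{806} - - \frac{1578}{1003} = 115 \cdot \frac{1}{806} + \frac{1578}{1003} = \frac{115}{806} + \frac{1578}{1003} = \frac{1387213}{808418}$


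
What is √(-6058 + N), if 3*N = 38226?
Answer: 2*√1671 ≈ 81.756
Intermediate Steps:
N = 12742 (N = (⅓)*38226 = 12742)
√(-6058 + N) = √(-6058 + 12742) = √6684 = 2*√1671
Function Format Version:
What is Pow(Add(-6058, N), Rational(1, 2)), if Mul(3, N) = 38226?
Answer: Mul(2, Pow(1671, Rational(1, 2))) ≈ 81.756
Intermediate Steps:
N = 12742 (N = Mul(Rational(1, 3), 38226) = 12742)
Pow(Add(-6058, N), Rational(1, 2)) = Pow(Add(-6058, 12742), Rational(1, 2)) = Pow(6684, Rational(1, 2)) = Mul(2, Pow(1671, Rational(1, 2)))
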